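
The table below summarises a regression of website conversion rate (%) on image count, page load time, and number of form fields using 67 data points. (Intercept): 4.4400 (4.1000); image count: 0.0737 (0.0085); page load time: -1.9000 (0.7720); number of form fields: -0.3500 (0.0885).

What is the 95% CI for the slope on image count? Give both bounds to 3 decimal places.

Read off: b = 0.0737, SE = 0.0085 for image count.
df = n − k − 1 = 67 − 3 − 1 = 63.
t* = t_{0.025, 63} = 1.998341.
Margin = t* × SE = 1.998341 × 0.0085 = 0.01699.
CI: 0.0737 ± 0.01699 → (0.057, 0.091).

(0.057, 0.091)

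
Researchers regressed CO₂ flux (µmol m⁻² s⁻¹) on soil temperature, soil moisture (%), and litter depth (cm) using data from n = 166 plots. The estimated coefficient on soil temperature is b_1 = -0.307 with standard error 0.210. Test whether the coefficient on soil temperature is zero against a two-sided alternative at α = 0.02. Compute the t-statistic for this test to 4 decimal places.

H₀: β₁ = 0 vs H₁: β₁ ≠ 0.
t = (b_1 − β₁⁰)/SE = -0.307 / 0.210 = -1.4619.
df = n − k − 1 = 166 − 3 − 1 = 162.
Two-sided p ≈ 0.1457, which is ≥ 0.02, so fail to reject H₀.
The data do not give significant evidence of an association between soil temperature and CO₂ flux, after adjusting for the other predictors.

t = -1.4619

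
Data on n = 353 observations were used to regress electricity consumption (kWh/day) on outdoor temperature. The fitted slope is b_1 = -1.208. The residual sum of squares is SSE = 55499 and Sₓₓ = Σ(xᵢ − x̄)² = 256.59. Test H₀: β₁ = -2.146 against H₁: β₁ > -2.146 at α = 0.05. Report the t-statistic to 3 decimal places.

t = 1.195

MSE = SSE/(n − 2) = 55499/351 = 158.117.
SE(b_1) = √(MSE/Sₓₓ) = √(158.117/256.59) = 0.784999.
t = (-1.208 − (-2.146)) / 0.784999 = 1.195.
df = n − 2 = 351.
One-sided p ≈ 0.1165, which is ≥ 0.05, so fail to reject H₀.
The data do not give significant evidence that the true slope on outdoor temperature exceeds -2.146 kWh/day per unit.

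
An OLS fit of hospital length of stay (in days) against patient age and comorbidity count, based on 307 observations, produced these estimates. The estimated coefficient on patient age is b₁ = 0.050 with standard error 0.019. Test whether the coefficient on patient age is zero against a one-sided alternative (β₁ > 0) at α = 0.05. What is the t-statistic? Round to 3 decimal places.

H₀: β₁ = 0 vs H₁: β₁ > 0.
t = (b₁ − β₁⁰)/SE = 0.050 / 0.019 = 2.632.
df = n − k − 1 = 307 − 2 − 1 = 304.
One-sided p ≈ 0.0045, which is < 0.05, so reject H₀.
There is evidence that the true slope on patient age is positive, holding the other predictors fixed.

t = 2.632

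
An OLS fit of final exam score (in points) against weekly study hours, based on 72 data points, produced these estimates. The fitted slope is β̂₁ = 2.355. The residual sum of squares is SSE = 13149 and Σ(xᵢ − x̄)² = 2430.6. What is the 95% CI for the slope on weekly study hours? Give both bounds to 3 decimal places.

(1.801, 2.909)

MSE = SSE/(n − 2) = 13149/70 = 187.843.
SE(β̂₁) = √(MSE/Sₓₓ) = √(187.843/2430.6) = 0.277997.
df = n − 2 = 70.
t* = t_{0.025, 70} = 1.994437.
Margin = t* × SE = 1.994437 × 0.277997 = 0.55445.
CI: 2.355 ± 0.55445 → (1.801, 2.909).
With 95% confidence, each one-unit increase in weekly study hours is associated with a change of between 1.801 and 2.909 points in final exam score.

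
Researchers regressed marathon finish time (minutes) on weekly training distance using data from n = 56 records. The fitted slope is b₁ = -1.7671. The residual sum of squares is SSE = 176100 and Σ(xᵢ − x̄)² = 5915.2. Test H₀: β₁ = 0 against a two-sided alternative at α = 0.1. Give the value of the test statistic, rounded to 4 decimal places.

MSE = SSE/(n − 2) = 176100/54 = 3261.11.
SE(b₁) = √(MSE/Sₓₓ) = √(3261.11/5915.2) = 0.742503.
t = -1.7671 / 0.742503 = -2.3799.
df = n − 2 = 54.
Two-sided p ≈ 0.0209, which is < 0.1, so reject H₀.
There is evidence that weekly training distance is associated with marathon finish time.

t = -2.3799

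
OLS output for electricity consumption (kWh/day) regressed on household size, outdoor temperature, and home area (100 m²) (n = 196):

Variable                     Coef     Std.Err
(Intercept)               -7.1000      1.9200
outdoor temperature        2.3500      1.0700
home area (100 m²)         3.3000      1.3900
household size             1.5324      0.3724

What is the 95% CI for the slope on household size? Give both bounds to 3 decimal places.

(0.798, 2.267)

Read off: b = 1.5324, SE = 0.3724 for household size.
df = n − k − 1 = 196 − 3 − 1 = 192.
t* = t_{0.025, 192} = 1.972396.
Margin = t* × SE = 1.972396 × 0.3724 = 0.73452.
CI: 1.5324 ± 0.73452 → (0.798, 2.267).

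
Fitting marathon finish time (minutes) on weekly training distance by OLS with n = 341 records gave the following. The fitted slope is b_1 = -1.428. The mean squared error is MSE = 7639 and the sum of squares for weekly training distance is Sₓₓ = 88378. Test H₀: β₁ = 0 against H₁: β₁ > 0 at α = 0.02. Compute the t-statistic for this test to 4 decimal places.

SE(b_1) = √(MSE/Sₓₓ) = √(7639/88378) = 0.293999.
t = -1.428 / 0.293999 = -4.8572.
df = n − 2 = 339.
One-sided p ≈ 1.0000, which is ≥ 0.02, so fail to reject H₀.
The data do not give significant evidence that the true slope on weekly training distance is positive.

t = -4.8572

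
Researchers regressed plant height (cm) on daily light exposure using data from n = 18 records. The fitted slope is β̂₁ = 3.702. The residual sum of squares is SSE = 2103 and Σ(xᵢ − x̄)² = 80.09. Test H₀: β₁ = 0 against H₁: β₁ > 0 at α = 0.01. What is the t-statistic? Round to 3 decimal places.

t = 2.890

MSE = SSE/(n − 2) = 2103/16 = 131.438.
SE(β̂₁) = √(MSE/Sₓₓ) = √(131.438/80.09) = 1.28106.
t = 3.702 / 1.28106 = 2.890.
df = n − 2 = 16.
One-sided p ≈ 0.0053, which is < 0.01, so reject H₀.
There is evidence that the true slope on daily light exposure is positive.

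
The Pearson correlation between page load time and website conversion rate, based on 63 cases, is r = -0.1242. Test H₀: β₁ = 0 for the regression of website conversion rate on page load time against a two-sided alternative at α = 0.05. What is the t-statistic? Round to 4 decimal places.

t = -0.9776

t = r·√(n − 2)/√(1 − r²) = -0.1242·√61/√0.984574 = -0.9776.
df = n − 2 = 61.
Two-sided p ≈ 0.3321, which is ≥ 0.05, so fail to reject H₀.
The data do not give significant evidence of a linear association between page load time and website conversion rate.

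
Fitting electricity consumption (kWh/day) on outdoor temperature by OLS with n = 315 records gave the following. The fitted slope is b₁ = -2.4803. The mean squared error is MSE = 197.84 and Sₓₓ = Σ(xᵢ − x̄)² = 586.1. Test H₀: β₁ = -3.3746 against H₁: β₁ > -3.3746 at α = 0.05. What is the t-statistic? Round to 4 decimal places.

SE(b₁) = √(MSE/Sₓₓ) = √(197.84/586.1) = 0.580993.
t = (-2.4803 − (-3.3746)) / 0.580993 = 1.5393.
df = n − 2 = 313.
One-sided p ≈ 0.0624, which is ≥ 0.05, so fail to reject H₀.
The data do not give significant evidence that the true slope on outdoor temperature exceeds -3.3746 kWh/day per unit.

t = 1.5393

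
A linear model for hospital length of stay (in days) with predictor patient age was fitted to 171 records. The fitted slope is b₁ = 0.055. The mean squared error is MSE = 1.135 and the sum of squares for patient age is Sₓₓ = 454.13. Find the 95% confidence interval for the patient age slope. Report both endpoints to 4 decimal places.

(-0.0437, 0.1537)

SE(b₁) = √(MSE/Sₓₓ) = √(1.135/454.13) = 0.0499928.
df = n − 2 = 169.
t* = t_{0.025, 169} = 1.9741.
Margin = t* × SE = 1.9741 × 0.0499928 = 0.098691.
CI: 0.055 ± 0.098691 → (-0.0437, 0.1537).
With 95% confidence, each one-unit increase in patient age is associated with a change of between -0.0437 and 0.1537 days in hospital length of stay.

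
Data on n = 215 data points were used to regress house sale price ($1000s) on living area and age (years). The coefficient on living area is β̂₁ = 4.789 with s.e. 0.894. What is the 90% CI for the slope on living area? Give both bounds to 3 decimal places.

(3.312, 6.266)

df = n − k − 1 = 215 − 2 − 1 = 212.
t* = t_{0.05, 212} = 1.652073.
Margin = t* × SE = 1.652073 × 0.894 = 1.47695.
CI: 4.789 ± 1.47695 → (3.312, 6.266).
With 90% confidence, each one-unit increase in living area is associated with a change of between 3.312 and 6.266 $1000s in house sale price, holding the other predictors fixed.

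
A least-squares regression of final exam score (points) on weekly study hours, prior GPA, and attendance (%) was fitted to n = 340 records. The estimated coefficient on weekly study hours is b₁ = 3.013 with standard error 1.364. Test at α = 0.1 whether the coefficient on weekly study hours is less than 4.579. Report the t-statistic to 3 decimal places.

H₀: β₁ = 4.579 vs H₁: β₁ < 4.579.
t = (b₁ − β₁⁰)/SE = (3.013 − 4.579) / 1.364 = -1.148.
df = n − k − 1 = 340 − 3 − 1 = 336.
One-sided p ≈ 0.1259, which is ≥ 0.1, so fail to reject H₀.
The data do not give significant evidence that the true slope on weekly study hours is below 4.579 points per unit, holding the other predictors fixed.

t = -1.148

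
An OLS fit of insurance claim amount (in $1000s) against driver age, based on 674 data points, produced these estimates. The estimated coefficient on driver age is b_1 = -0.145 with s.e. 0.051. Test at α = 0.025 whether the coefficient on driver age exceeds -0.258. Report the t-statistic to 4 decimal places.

t = 2.2157

H₀: β₁ = -0.258 vs H₁: β₁ > -0.258.
t = (b_1 − β₁⁰)/SE = (-0.145 − (-0.258)) / 0.051 = 2.2157.
df = n − 2 = 674 − 2 = 672.
One-sided p ≈ 0.0135, which is < 0.025, so reject H₀.
There is evidence that the true slope on driver age exceeds -0.258 $1000s per unit.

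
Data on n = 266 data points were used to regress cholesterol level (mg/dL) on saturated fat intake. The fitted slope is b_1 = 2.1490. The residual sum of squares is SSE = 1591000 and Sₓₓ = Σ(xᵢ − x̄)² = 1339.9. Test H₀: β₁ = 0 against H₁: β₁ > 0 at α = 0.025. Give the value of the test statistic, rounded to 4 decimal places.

MSE = SSE/(n − 2) = 1591000/264 = 6026.52.
SE(b_1) = √(MSE/Sₓₓ) = √(6026.52/1339.9) = 2.12079.
t = 2.1490 / 2.12079 = 1.0133.
df = n − 2 = 264.
One-sided p ≈ 0.1559, which is ≥ 0.025, so fail to reject H₀.
The data do not give significant evidence that the true slope on saturated fat intake is positive.

t = 1.0133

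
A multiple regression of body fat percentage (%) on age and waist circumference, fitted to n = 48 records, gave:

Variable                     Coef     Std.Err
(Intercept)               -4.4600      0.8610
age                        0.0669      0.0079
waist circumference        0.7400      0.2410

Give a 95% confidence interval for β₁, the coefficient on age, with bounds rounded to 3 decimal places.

Read off: b = 0.0669, SE = 0.0079 for age.
df = n − k − 1 = 48 − 2 − 1 = 45.
t* = t_{0.025, 45} = 2.014103.
Margin = t* × SE = 2.014103 × 0.0079 = 0.01591.
CI: 0.0669 ± 0.01591 → (0.051, 0.083).

(0.051, 0.083)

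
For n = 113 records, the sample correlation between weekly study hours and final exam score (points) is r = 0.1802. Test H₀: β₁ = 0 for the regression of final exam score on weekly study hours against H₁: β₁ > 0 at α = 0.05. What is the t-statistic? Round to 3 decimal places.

t = r·√(n − 2)/√(1 − r²) = 0.1802·√111/√0.967528 = 1.930.
df = n − 2 = 111.
One-sided p ≈ 0.0281, which is < 0.05, so reject H₀.
There is evidence of a linear association between weekly study hours and final exam score.

t = 1.930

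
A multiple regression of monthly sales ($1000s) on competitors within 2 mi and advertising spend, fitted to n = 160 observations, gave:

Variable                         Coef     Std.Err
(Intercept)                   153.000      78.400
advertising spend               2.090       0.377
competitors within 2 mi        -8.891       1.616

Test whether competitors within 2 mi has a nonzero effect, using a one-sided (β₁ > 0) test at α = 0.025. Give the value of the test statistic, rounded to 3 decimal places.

Read off: b = -8.891, SE = 1.616 for competitors within 2 mi.
H₀: β₁ = 0 vs H₁: β₁ > 0.
t = -8.891 / 1.616 = -5.502.
df = n − k − 1 = 160 − 2 − 1 = 157.
One-sided p ≈ 1.0000, which is ≥ 0.025, so fail to reject H₀.
The data do not give significant evidence that the true slope on competitors within 2 mi is positive, holding the other predictors fixed.

t = -5.502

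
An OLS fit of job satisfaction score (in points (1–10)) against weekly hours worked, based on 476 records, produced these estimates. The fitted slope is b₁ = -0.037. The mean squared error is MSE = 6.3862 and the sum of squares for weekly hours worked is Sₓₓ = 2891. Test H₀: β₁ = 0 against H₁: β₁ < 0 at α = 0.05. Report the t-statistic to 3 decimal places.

SE(b₁) = √(MSE/Sₓₓ) = √(6.3862/2891) = 0.0469999.
t = -0.037 / 0.0469999 = -0.787.
df = n − 2 = 474.
One-sided p ≈ 0.2158, which is ≥ 0.05, so fail to reject H₀.
The data do not give significant evidence that the true slope on weekly hours worked is negative.

t = -0.787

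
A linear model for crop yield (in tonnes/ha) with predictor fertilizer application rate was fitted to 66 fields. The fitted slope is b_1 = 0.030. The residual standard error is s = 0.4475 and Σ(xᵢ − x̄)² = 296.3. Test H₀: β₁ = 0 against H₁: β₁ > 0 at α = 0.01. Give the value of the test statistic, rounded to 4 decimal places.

SE(b_1) = s/√Sₓₓ = 0.4475/√296.3 = 0.0259972.
t = 0.030 / 0.0259972 = 1.1540.
df = n − 2 = 64.
One-sided p ≈ 0.1264, which is ≥ 0.01, so fail to reject H₀.
The data do not give significant evidence that the true slope on fertilizer application rate is positive.

t = 1.1540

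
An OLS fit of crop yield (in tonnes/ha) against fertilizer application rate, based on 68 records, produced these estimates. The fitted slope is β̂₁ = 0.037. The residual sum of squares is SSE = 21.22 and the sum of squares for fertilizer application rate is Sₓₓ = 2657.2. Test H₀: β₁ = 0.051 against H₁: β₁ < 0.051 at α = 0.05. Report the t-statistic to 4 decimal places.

MSE = SSE/(n − 2) = 21.22/66 = 0.321515.
SE(β̂₁) = √(MSE/Sₓₓ) = √(0.321515/2657.2) = 0.0109999.
t = (0.037 − 0.051) / 0.0109999 = -1.2727.
df = n − 2 = 66.
One-sided p ≈ 0.1038, which is ≥ 0.05, so fail to reject H₀.
The data do not give significant evidence that the true slope on fertilizer application rate is below 0.051 tonnes/ha per unit.

t = -1.2727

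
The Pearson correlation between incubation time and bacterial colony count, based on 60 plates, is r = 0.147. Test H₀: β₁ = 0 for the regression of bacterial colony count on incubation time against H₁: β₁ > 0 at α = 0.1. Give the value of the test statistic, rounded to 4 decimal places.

t = 1.1318

t = r·√(n − 2)/√(1 − r²) = 0.147·√58/√0.978391 = 1.1318.
df = n − 2 = 58.
One-sided p ≈ 0.1312, which is ≥ 0.1, so fail to reject H₀.
The data do not give significant evidence of a linear association between incubation time and bacterial colony count.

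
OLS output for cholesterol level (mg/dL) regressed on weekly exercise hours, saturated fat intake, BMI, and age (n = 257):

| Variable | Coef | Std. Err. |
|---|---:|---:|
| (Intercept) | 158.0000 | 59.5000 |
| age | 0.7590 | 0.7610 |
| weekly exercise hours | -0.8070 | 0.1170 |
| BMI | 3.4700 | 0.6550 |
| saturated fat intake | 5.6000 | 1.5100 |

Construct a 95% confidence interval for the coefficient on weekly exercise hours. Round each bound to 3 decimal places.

Read off: b = -0.8070, SE = 0.1170 for weekly exercise hours.
df = n − k − 1 = 257 − 4 − 1 = 252.
t* = t_{0.025, 252} = 1.969422.
Margin = t* × SE = 1.969422 × 0.1170 = 0.23042.
CI: -0.8070 ± 0.23042 → (-1.037, -0.577).

(-1.037, -0.577)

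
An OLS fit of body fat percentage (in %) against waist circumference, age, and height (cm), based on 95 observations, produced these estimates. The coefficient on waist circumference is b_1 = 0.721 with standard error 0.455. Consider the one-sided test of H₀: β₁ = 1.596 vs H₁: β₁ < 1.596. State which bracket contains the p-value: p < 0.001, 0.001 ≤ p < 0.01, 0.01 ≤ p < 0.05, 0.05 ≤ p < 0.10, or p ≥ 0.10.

t = (0.721 − 1.596) / 0.455 = -1.923.
df = n − k − 1 = 95 − 3 − 1 = 91.
One-sided p = P(T_{91} < t) ≈ 0.0288.
So 0.01 ≤ p < 0.05.

0.01 ≤ p < 0.05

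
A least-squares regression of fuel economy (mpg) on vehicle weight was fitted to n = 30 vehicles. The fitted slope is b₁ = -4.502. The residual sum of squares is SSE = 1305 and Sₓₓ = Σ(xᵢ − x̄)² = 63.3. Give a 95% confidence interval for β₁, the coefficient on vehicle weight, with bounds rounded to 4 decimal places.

(-6.2597, -2.7443)

MSE = SSE/(n − 2) = 1305/28 = 46.6071.
SE(b₁) = √(MSE/Sₓₓ) = √(46.6071/63.3) = 0.858073.
df = n − 2 = 28.
t* = t_{0.025, 28} = 2.048407.
Margin = t* × SE = 2.048407 × 0.858073 = 1.757683.
CI: -4.502 ± 1.757683 → (-6.2597, -2.7443).
With 95% confidence, each one-unit increase in vehicle weight is associated with a change of between -6.2597 and -2.7443 mpg in fuel economy.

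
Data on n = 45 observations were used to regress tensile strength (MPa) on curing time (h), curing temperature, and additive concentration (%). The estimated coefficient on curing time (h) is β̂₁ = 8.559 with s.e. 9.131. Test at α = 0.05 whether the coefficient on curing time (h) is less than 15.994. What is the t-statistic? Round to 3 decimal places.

t = -0.814

H₀: β₁ = 15.994 vs H₁: β₁ < 15.994.
t = (β̂₁ − β₁⁰)/SE = (8.559 − 15.994) / 9.131 = -0.814.
df = n − k − 1 = 45 − 3 − 1 = 41.
One-sided p ≈ 0.2101, which is ≥ 0.05, so fail to reject H₀.
The data do not give significant evidence that the true slope on curing time (h) is below 15.994 MPa per unit, holding the other predictors fixed.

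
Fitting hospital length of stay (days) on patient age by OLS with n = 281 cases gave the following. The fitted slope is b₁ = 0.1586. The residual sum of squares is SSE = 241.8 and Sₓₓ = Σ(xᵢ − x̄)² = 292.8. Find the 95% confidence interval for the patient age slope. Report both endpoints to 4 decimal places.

MSE = SSE/(n − 2) = 241.8/279 = 0.866667.
SE(b₁) = √(MSE/Sₓₓ) = √(0.866667/292.8) = 0.0544052.
df = n − 2 = 279.
t* = t_{0.025, 279} = 1.968503.
Margin = t* × SE = 1.968503 × 0.0544052 = 0.107097.
CI: 0.1586 ± 0.107097 → (0.0515, 0.2657).
With 95% confidence, each one-unit increase in patient age is associated with a change of between 0.0515 and 0.2657 days in hospital length of stay.

(0.0515, 0.2657)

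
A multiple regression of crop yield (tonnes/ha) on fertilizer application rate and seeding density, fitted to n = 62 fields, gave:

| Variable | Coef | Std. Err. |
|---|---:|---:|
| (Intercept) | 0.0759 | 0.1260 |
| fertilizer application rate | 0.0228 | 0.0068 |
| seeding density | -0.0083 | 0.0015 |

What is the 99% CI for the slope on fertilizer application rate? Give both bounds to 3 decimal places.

(0.005, 0.041)

Read off: b = 0.0228, SE = 0.0068 for fertilizer application rate.
df = n − k − 1 = 62 − 2 − 1 = 59.
t* = t_{0.005, 59} = 2.661759.
Margin = t* × SE = 2.661759 × 0.0068 = 0.01810.
CI: 0.0228 ± 0.01810 → (0.005, 0.041).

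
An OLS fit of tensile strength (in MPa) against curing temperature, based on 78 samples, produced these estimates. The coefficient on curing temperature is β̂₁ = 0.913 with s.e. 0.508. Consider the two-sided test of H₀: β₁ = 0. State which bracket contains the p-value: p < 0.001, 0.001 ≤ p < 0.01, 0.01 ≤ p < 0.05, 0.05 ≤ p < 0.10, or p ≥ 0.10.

t = 0.913 / 0.508 = 1.797.
df = n − 2 = 78 − 2 = 76.
Two-sided p = 2·P(T_{76} > |t|) ≈ 0.0763.
So 0.05 ≤ p < 0.10.

0.05 ≤ p < 0.10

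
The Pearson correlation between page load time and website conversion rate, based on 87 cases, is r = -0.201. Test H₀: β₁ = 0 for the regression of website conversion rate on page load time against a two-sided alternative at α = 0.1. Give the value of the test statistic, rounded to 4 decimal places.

t = r·√(n − 2)/√(1 − r²) = -0.201·√85/√0.959599 = -1.8917.
df = n − 2 = 85.
Two-sided p ≈ 0.0619, which is < 0.1, so reject H₀.
There is evidence of a linear association between page load time and website conversion rate.

t = -1.8917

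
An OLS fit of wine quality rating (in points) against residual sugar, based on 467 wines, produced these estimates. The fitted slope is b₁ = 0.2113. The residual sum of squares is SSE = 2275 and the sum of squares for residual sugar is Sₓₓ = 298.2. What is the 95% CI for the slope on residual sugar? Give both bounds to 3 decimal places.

MSE = SSE/(n − 2) = 2275/465 = 4.89247.
SE(b₁) = √(MSE/Sₓₓ) = √(4.89247/298.2) = 0.128089.
df = n − 2 = 465.
t* = t_{0.025, 465} = 1.965079.
Margin = t* × SE = 1.965079 × 0.128089 = 0.25170.
CI: 0.2113 ± 0.25170 → (-0.040, 0.463).
With 95% confidence, each one-unit increase in residual sugar is associated with a change of between -0.040 and 0.463 points in wine quality rating.

(-0.040, 0.463)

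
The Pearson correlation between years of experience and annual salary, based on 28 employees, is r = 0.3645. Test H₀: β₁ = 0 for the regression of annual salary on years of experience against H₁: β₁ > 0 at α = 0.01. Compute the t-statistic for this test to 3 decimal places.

t = r·√(n − 2)/√(1 − r²) = 0.3645·√26/√0.86714 = 1.996.
df = n − 2 = 26.
One-sided p ≈ 0.0283, which is ≥ 0.01, so fail to reject H₀.
The data do not give significant evidence of a linear association between years of experience and annual salary.

t = 1.996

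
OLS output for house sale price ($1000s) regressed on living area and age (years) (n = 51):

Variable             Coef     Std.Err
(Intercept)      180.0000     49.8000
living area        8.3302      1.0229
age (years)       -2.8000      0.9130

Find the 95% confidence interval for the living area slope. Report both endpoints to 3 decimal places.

(6.274, 10.387)

Read off: b = 8.3302, SE = 1.0229 for living area.
df = n − k − 1 = 51 − 2 − 1 = 48.
t* = t_{0.025, 48} = 2.010635.
Margin = t* × SE = 2.010635 × 1.0229 = 2.05668.
CI: 8.3302 ± 2.05668 → (6.274, 10.387).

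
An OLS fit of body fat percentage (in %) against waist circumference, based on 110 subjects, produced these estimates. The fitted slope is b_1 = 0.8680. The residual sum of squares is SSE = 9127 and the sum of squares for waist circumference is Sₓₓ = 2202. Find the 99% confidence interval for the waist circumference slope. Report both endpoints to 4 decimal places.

(0.3543, 1.3817)

MSE = SSE/(n − 2) = 9127/108 = 84.5093.
SE(b_1) = √(MSE/Sₓₓ) = √(84.5093/2202) = 0.195904.
df = n − 2 = 108.
t* = t_{0.005, 108} = 2.62212.
Margin = t* × SE = 2.62212 × 0.195904 = 0.513684.
CI: 0.8680 ± 0.513684 → (0.3543, 1.3817).
With 99% confidence, each one-unit increase in waist circumference is associated with a change of between 0.3543 and 1.3817 % in body fat percentage.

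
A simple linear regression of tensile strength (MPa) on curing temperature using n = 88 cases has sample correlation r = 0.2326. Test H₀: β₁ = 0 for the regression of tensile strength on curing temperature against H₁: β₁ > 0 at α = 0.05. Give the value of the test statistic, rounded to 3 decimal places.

t = r·√(n − 2)/√(1 − r²) = 0.2326·√86/√0.945897 = 2.218.
df = n − 2 = 86.
One-sided p ≈ 0.0146, which is < 0.05, so reject H₀.
There is evidence of a linear association between curing temperature and tensile strength.

t = 2.218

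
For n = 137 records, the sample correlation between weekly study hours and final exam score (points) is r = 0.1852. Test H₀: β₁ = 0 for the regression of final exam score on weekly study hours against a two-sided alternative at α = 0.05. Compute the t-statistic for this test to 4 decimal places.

t = 2.1897

t = r·√(n − 2)/√(1 − r²) = 0.1852·√135/√0.965701 = 2.1897.
df = n − 2 = 135.
Two-sided p ≈ 0.0303, which is < 0.05, so reject H₀.
There is evidence of a linear association between weekly study hours and final exam score.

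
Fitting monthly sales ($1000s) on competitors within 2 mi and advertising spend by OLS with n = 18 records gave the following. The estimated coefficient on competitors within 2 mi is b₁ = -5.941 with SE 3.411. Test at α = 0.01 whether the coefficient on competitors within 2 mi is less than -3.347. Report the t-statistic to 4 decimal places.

t = -0.7605

H₀: β₁ = -3.347 vs H₁: β₁ < -3.347.
t = (b₁ − β₁⁰)/SE = (-5.941 − (-3.347)) / 3.411 = -0.7605.
df = n − k − 1 = 18 − 2 − 1 = 15.
One-sided p ≈ 0.2294, which is ≥ 0.01, so fail to reject H₀.
The data do not give significant evidence that the true slope on competitors within 2 mi is below -3.347 $1000s per unit, holding the other predictors fixed.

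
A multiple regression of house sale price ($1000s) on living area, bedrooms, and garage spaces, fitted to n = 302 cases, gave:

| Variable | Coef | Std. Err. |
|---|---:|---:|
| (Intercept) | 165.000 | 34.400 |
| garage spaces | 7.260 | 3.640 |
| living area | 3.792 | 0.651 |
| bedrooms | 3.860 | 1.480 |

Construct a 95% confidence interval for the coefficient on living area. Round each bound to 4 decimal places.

(2.5109, 5.0731)

Read off: b = 3.792, SE = 0.651 for living area.
df = n − k − 1 = 302 − 3 − 1 = 298.
t* = t_{0.025, 298} = 1.967957.
Margin = t* × SE = 1.967957 × 0.651 = 1.281140.
CI: 3.792 ± 1.281140 → (2.5109, 5.0731).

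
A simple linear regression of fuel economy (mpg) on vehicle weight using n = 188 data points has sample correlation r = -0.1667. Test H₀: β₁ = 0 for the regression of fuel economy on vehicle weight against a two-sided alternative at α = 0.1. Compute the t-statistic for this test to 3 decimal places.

t = r·√(n − 2)/√(1 − r²) = -0.1667·√186/√0.972211 = -2.306.
df = n − 2 = 186.
Two-sided p ≈ 0.0222, which is < 0.1, so reject H₀.
There is evidence of a linear association between vehicle weight and fuel economy.

t = -2.306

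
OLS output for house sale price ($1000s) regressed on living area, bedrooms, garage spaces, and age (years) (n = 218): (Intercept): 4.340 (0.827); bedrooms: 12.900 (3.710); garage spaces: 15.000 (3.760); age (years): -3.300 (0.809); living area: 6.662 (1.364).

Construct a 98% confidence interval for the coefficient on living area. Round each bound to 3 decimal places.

(3.465, 9.859)

Read off: b = 6.662, SE = 1.364 for living area.
df = n − k − 1 = 218 − 4 − 1 = 213.
t* = t_{0.01, 213} = 2.343982.
Margin = t* × SE = 2.343982 × 1.364 = 3.19719.
CI: 6.662 ± 3.19719 → (3.465, 9.859).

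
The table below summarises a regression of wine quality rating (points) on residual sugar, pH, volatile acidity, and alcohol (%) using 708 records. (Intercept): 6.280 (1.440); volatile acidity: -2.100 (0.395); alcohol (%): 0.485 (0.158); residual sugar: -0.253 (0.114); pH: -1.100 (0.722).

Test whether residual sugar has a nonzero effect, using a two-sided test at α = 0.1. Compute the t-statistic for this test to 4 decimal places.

t = -2.2193

Read off: b = -0.253, SE = 0.114 for residual sugar.
H₀: β₁ = 0 vs H₁: β₁ ≠ 0.
t = -0.253 / 0.114 = -2.2193.
df = n − k − 1 = 708 − 4 − 1 = 703.
Two-sided p ≈ 0.0268, which is < 0.1, so reject H₀.
There is evidence that residual sugar is associated with wine quality rating, holding the other predictors fixed.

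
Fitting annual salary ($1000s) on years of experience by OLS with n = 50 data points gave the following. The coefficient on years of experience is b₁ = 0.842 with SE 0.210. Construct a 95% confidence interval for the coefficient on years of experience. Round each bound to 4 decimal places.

(0.4198, 1.2642)

df = n − 2 = 50 − 2 = 48.
t* = t_{0.025, 48} = 2.010635.
Margin = t* × SE = 2.010635 × 0.210 = 0.422233.
CI: 0.842 ± 0.422233 → (0.4198, 1.2642).
With 95% confidence, each one-unit increase in years of experience is associated with a change of between 0.4198 and 1.2642 $1000s in annual salary.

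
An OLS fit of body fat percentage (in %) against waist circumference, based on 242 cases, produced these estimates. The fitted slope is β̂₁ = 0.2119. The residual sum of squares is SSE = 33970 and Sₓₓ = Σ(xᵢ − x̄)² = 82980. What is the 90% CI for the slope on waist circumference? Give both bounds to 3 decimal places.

(0.144, 0.280)

MSE = SSE/(n − 2) = 33970/240 = 141.542.
SE(β̂₁) = √(MSE/Sₓₓ) = √(141.542/82980) = 0.0413005.
df = n − 2 = 240.
t* = t_{0.05, 240} = 1.651227.
Margin = t* × SE = 1.651227 × 0.0413005 = 0.06820.
CI: 0.2119 ± 0.06820 → (0.144, 0.280).
With 90% confidence, each one-unit increase in waist circumference is associated with a change of between 0.144 and 0.280 % in body fat percentage.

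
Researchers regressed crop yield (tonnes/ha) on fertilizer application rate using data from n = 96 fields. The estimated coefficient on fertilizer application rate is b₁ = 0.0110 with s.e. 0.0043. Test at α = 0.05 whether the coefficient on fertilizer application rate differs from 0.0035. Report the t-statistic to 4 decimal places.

t = 1.7442

H₀: β₁ = 0.0035 vs H₁: β₁ ≠ 0.0035.
t = (b₁ − β₁⁰)/SE = (0.0110 − 0.0035) / 0.0043 = 1.7442.
df = n − 2 = 96 − 2 = 94.
Two-sided p ≈ 0.0844, which is ≥ 0.05, so fail to reject H₀.
The data are consistent with a true slope of 0.0035 tonnes/ha per unit of fertilizer application rate.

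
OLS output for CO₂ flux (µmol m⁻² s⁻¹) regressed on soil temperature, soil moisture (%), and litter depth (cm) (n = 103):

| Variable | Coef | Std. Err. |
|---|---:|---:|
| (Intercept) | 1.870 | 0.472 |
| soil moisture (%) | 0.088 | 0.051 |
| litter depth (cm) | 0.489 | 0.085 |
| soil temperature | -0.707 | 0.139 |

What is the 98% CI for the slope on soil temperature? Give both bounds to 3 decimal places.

Read off: b = -0.707, SE = 0.139 for soil temperature.
df = n − k − 1 = 103 − 3 − 1 = 99.
t* = t_{0.01, 99} = 2.364606.
Margin = t* × SE = 2.364606 × 0.139 = 0.32868.
CI: -0.707 ± 0.32868 → (-1.036, -0.378).

(-1.036, -0.378)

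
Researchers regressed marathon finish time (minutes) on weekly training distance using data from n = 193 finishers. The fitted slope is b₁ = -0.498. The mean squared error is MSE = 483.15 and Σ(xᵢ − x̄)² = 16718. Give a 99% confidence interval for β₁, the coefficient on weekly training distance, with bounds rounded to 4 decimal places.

(-0.9403, -0.0557)

SE(b₁) = √(MSE/Sₓₓ) = √(483.15/16718) = 0.17.
df = n − 2 = 191.
t* = t_{0.005, 191} = 2.601814.
Margin = t* × SE = 2.601814 × 0.17 = 0.442308.
CI: -0.498 ± 0.442308 → (-0.9403, -0.0557).
With 99% confidence, each one-unit increase in weekly training distance is associated with a change of between -0.9403 and -0.0557 minutes in marathon finish time.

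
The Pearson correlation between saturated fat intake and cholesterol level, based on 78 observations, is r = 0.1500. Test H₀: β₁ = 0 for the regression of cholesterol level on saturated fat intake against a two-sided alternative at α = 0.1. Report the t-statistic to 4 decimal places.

t = 1.3226

t = r·√(n − 2)/√(1 − r²) = 0.1500·√76/√0.9775 = 1.3226.
df = n − 2 = 76.
Two-sided p ≈ 0.1899, which is ≥ 0.1, so fail to reject H₀.
The data do not give significant evidence of a linear association between saturated fat intake and cholesterol level.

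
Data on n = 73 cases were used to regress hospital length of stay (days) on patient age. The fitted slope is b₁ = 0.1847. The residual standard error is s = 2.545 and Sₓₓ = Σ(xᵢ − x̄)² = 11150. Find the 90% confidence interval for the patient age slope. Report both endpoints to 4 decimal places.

SE(b₁) = s/√Sₓₓ = 2.545/√11150 = 0.0241018.
df = n − 2 = 71.
t* = t_{0.05, 71} = 1.6666.
Margin = t* × SE = 1.6666 × 0.0241018 = 0.040168.
CI: 0.1847 ± 0.040168 → (0.1445, 0.2249).
With 90% confidence, each one-unit increase in patient age is associated with a change of between 0.1445 and 0.2249 days in hospital length of stay.

(0.1445, 0.2249)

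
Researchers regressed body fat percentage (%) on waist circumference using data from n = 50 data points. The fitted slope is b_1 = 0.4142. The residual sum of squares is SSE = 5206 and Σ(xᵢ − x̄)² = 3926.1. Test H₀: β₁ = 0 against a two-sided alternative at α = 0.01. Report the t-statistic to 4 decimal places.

MSE = SSE/(n − 2) = 5206/48 = 108.458.
SE(b_1) = √(MSE/Sₓₓ) = √(108.458/3926.1) = 0.166208.
t = 0.4142 / 0.166208 = 2.4921.
df = n − 2 = 48.
Two-sided p ≈ 0.0162, which is ≥ 0.01, so fail to reject H₀.
The data do not give significant evidence of an association between waist circumference and body fat percentage.

t = 2.4921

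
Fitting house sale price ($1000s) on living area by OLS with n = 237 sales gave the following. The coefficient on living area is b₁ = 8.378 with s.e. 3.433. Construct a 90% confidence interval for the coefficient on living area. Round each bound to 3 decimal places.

(2.709, 14.047)

df = n − 2 = 237 − 2 = 235.
t* = t_{0.05, 235} = 1.651364.
Margin = t* × SE = 1.651364 × 3.433 = 5.66913.
CI: 8.378 ± 5.66913 → (2.709, 14.047).
With 90% confidence, each one-unit increase in living area is associated with a change of between 2.709 and 14.047 $1000s in house sale price.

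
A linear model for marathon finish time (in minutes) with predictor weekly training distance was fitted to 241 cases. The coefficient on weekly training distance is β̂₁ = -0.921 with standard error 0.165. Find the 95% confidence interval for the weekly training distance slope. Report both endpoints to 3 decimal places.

df = n − 2 = 241 − 2 = 239.
t* = t_{0.025, 239} = 1.969939.
Margin = t* × SE = 1.969939 × 0.165 = 0.32504.
CI: -0.921 ± 0.32504 → (-1.246, -0.596).
With 95% confidence, each one-unit increase in weekly training distance is associated with a change of between -1.246 and -0.596 minutes in marathon finish time.

(-1.246, -0.596)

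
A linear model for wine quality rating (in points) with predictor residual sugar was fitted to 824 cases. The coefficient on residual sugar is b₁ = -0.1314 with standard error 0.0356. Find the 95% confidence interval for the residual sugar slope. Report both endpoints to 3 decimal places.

df = n − 2 = 824 − 2 = 822.
t* = t_{0.025, 822} = 1.962854.
Margin = t* × SE = 1.962854 × 0.0356 = 0.06988.
CI: -0.1314 ± 0.06988 → (-0.201, -0.062).
With 95% confidence, each one-unit increase in residual sugar is associated with a change of between -0.201 and -0.062 points in wine quality rating.

(-0.201, -0.062)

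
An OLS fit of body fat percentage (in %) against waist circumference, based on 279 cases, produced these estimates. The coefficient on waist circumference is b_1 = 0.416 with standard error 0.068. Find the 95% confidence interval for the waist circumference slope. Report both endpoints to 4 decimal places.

df = n − 2 = 279 − 2 = 277.
t* = t_{0.025, 277} = 1.968565.
Margin = t* × SE = 1.968565 × 0.068 = 0.133862.
CI: 0.416 ± 0.133862 → (0.2821, 0.5499).
With 95% confidence, each one-unit increase in waist circumference is associated with a change of between 0.2821 and 0.5499 % in body fat percentage.

(0.2821, 0.5499)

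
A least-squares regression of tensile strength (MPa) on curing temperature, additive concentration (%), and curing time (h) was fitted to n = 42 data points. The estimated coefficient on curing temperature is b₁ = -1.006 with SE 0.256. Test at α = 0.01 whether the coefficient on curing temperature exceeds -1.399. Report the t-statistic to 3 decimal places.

t = 1.535

H₀: β₁ = -1.399 vs H₁: β₁ > -1.399.
t = (b₁ − β₁⁰)/SE = (-1.006 − (-1.399)) / 0.256 = 1.535.
df = n − k − 1 = 42 − 3 − 1 = 38.
One-sided p ≈ 0.0665, which is ≥ 0.01, so fail to reject H₀.
The data do not give significant evidence that the true slope on curing temperature exceeds -1.399 MPa per unit, holding the other predictors fixed.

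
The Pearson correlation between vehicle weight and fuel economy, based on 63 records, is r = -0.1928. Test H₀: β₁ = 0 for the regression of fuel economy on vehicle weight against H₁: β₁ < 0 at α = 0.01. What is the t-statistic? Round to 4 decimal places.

t = r·√(n − 2)/√(1 − r²) = -0.1928·√61/√0.962828 = -1.5346.
df = n − 2 = 61.
One-sided p ≈ 0.0650, which is ≥ 0.01, so fail to reject H₀.
The data do not give significant evidence of a linear association between vehicle weight and fuel economy.

t = -1.5346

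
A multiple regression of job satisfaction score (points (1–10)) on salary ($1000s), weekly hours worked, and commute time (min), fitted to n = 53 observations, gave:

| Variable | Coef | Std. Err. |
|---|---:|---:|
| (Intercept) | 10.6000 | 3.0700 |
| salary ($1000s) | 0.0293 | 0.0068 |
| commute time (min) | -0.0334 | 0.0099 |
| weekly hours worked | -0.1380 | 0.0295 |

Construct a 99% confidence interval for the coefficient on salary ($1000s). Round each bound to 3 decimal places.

Read off: b = 0.0293, SE = 0.0068 for salary ($1000s).
df = n − k − 1 = 53 − 3 − 1 = 49.
t* = t_{0.005, 49} = 2.679952.
Margin = t* × SE = 2.679952 × 0.0068 = 0.01822.
CI: 0.0293 ± 0.01822 → (0.011, 0.048).

(0.011, 0.048)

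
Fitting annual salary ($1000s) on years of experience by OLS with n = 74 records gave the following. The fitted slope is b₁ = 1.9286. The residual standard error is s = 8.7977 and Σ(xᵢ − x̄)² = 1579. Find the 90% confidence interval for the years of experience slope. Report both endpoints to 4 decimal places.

(1.5597, 2.2975)

SE(b₁) = s/√Sₓₓ = 8.7977/√1579 = 0.2214.
df = n − 2 = 72.
t* = t_{0.05, 72} = 1.666294.
Margin = t* × SE = 1.666294 × 0.2214 = 0.368918.
CI: 1.9286 ± 0.368918 → (1.5597, 2.2975).
With 90% confidence, each one-unit increase in years of experience is associated with a change of between 1.5597 and 2.2975 $1000s in annual salary.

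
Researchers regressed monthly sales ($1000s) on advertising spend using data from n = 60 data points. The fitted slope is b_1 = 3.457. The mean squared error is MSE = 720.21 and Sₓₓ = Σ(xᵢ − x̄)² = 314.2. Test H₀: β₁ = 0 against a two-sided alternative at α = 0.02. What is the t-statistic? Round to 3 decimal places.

SE(b_1) = √(MSE/Sₓₓ) = √(720.21/314.2) = 1.514.
t = 3.457 / 1.514 = 2.283.
df = n − 2 = 58.
Two-sided p ≈ 0.0261, which is ≥ 0.02, so fail to reject H₀.
The data do not give significant evidence of an association between advertising spend and monthly sales.

t = 2.283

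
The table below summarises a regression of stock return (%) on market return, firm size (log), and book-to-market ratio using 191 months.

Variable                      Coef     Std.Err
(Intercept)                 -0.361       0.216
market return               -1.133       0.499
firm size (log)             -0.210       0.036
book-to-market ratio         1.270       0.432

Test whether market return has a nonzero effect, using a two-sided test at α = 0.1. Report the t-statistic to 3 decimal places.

Read off: b = -1.133, SE = 0.499 for market return.
H₀: β₁ = 0 vs H₁: β₁ ≠ 0.
t = -1.133 / 0.499 = -2.271.
df = n − k − 1 = 191 − 3 − 1 = 187.
Two-sided p ≈ 0.0243, which is < 0.1, so reject H₀.
There is evidence that market return is associated with stock return, holding the other predictors fixed.

t = -2.271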